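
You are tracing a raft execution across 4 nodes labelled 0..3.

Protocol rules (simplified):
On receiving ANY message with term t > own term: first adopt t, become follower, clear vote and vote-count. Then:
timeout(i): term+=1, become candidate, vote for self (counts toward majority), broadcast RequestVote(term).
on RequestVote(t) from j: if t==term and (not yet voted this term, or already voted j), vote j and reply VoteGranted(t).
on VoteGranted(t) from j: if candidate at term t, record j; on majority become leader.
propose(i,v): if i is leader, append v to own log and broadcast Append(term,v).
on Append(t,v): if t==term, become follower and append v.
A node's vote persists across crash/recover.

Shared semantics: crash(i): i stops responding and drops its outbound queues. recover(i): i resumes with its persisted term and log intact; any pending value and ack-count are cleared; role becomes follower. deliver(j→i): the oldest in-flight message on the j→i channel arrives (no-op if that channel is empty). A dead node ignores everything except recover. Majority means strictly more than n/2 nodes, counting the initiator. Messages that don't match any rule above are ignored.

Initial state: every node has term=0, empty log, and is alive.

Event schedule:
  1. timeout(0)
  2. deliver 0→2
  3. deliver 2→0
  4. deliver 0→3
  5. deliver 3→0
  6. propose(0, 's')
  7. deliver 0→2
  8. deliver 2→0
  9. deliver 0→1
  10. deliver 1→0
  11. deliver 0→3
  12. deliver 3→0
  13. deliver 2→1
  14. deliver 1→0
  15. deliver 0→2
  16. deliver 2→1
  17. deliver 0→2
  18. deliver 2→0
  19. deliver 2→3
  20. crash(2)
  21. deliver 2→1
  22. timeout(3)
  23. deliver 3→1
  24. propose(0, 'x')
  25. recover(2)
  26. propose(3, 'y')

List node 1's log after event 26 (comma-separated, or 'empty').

empty

after 1 — timeout(0): n0:cand/t1/[-]
after 2 — deliver 0→2: n2:foll/t1/[-]
after 3 — deliver 2→0: ·
after 4 — deliver 0→3: n3:foll/t1/[-]
after 5 — deliver 3→0: n0:lead/t1/[-]
after 6 — propose(0,'s'): n0:lead/t1/[s]
after 7 — deliver 0→2: n2:foll/t1/[s]
after 8 — deliver 2→0: ·
after 9 — deliver 0→1: n1:foll/t1/[-]
after 10 — deliver 1→0: ·
after 11 — deliver 0→3: n3:foll/t1/[s]
after 12 — deliver 3→0: ·
after 13 — deliver 2→1: ·
after 14 — deliver 1→0: ·
after 15 — deliver 0→2: ·
after 16 — deliver 2→1: ·
after 17 — deliver 0→2: ·
after 18 — deliver 2→0: ·
after 19 — deliver 2→3: ·
after 20 — crash(2): n2:✗foll/t1/[s]
after 21 — deliver 2→1: ·
after 22 — timeout(3): n3:cand/t2/[s]
after 23 — deliver 3→1: n1:foll/t2/[-]
after 24 — propose(0,'x'): n0:lead/t1/[s,x]
after 25 — recover(2): n2:foll/t1/[s]
after 26 — propose(3,'y'): ·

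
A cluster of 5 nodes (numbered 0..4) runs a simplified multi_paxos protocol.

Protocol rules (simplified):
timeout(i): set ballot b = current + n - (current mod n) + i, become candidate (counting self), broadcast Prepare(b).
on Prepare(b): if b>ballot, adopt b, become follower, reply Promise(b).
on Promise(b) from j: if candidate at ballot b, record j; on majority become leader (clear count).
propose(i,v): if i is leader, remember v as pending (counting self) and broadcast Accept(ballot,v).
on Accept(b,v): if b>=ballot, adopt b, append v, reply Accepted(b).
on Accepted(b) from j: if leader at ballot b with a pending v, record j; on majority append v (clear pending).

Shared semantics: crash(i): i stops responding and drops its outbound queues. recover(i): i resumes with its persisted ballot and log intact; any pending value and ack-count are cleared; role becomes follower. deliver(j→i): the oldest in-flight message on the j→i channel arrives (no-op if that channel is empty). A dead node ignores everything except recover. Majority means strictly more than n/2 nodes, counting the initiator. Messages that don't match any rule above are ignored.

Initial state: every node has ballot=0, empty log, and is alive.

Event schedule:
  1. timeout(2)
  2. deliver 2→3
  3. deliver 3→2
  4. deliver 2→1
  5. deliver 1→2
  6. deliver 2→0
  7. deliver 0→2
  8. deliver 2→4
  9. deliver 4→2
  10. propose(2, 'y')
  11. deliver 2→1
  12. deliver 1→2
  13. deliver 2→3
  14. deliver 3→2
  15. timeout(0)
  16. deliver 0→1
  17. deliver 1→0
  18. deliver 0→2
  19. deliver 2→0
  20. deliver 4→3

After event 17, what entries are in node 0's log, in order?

empty

1. timeout(2):  <2:cand b7 ->
2. deliver 2→3:  <3:foll b7 ->
3. deliver 3→2:  nop
4. deliver 2→1:  <1:foll b7 ->
5. deliver 1→2:  <2:lead b7 ->
6. deliver 2→0:  <0:foll b7 ->
7. deliver 0→2:  nop
8. deliver 2→4:  <4:foll b7 ->
9. deliver 4→2:  nop
10. propose(2,'y'):  nop
11. deliver 2→1:  <1:foll b7 y>
12. deliver 1→2:  nop
13. deliver 2→3:  <3:foll b7 y>
14. deliver 3→2:  <2:lead b7 y>
15. timeout(0):  <0:cand b10 ->
16. deliver 0→1:  <1:foll b10 y>
17. deliver 1→0:  nop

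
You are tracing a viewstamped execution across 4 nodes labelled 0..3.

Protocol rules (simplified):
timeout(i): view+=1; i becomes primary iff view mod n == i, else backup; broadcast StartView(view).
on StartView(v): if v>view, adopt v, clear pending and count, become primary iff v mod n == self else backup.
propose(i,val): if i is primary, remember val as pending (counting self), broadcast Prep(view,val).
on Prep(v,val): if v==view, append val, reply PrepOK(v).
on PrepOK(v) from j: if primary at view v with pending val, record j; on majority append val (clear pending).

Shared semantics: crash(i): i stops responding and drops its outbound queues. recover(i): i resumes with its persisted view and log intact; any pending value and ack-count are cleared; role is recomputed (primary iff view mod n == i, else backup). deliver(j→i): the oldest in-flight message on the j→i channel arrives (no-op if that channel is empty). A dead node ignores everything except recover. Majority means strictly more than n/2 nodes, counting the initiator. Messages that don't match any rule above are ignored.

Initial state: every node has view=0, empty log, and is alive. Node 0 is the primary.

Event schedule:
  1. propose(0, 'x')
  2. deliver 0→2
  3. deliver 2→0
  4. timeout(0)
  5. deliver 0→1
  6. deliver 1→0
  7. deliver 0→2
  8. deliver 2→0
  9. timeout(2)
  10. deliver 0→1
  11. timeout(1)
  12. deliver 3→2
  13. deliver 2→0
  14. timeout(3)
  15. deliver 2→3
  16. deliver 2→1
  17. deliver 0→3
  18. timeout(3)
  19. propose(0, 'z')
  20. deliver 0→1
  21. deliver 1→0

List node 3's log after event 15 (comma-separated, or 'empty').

e1 propose(0,'x'): ·
e2 deliver 0→2: 2[back,v=0,x]
e3 deliver 2→0: ·
e4 timeout(0): 0[back,v=1,-]
e5 deliver 0→1: 1[back,v=0,x]
e6 deliver 1→0: ·
e7 deliver 0→2: 2[back,v=1,x]
e8 deliver 2→0: ·
e9 timeout(2): 2[prim,v=2,x]
e10 deliver 0→1: 1[prim,v=1,x]
e11 timeout(1): 1[back,v=2,x]
e12 deliver 3→2: ·
e13 deliver 2→0: 0[back,v=2,-]
e14 timeout(3): 3[back,v=1,-]
e15 deliver 2→3: 3[back,v=2,-]

empty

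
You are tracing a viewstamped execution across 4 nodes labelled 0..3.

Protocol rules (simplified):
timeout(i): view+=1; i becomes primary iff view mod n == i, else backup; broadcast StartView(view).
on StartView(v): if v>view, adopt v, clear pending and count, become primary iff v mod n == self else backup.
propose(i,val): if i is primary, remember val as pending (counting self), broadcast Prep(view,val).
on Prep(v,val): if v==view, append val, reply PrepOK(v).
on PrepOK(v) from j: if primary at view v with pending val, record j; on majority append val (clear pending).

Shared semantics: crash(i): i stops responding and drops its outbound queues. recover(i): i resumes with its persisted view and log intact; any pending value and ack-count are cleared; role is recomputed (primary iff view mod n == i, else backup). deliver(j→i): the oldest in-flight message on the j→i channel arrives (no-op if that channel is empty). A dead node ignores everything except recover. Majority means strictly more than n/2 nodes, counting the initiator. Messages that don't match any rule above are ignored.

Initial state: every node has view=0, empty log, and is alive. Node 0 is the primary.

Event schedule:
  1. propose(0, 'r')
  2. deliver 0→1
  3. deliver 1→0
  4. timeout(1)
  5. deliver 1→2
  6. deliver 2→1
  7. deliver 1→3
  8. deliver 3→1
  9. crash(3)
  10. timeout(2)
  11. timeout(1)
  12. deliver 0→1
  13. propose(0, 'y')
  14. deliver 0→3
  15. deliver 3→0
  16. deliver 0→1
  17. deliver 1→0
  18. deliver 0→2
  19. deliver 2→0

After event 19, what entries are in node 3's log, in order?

empty

[1] propose(0,'r') → ∅
[2] deliver 0→1 → N1(back v0 [r])
[3] deliver 1→0 → ∅
[4] timeout(1) → N1(prim v1 [r])
[5] deliver 1→2 → N2(back v1 [-])
[6] deliver 2→1 → ∅
[7] deliver 1→3 → N3(back v1 [-])
[8] deliver 3→1 → ∅
[9] crash(3) → N3(✗back v1 [-])
[10] timeout(2) → N2(prim v2 [-])
[11] timeout(1) → N1(back v2 [r])
[12] deliver 0→1 → ∅
[13] propose(0,'y') → ∅
[14] deliver 0→3 → ∅
[15] deliver 3→0 → ∅
[16] deliver 0→1 → ∅
[17] deliver 1→0 → N0(back v1 [-])
[18] deliver 0→2 → ∅
[19] deliver 2→0 → N0(back v2 [-])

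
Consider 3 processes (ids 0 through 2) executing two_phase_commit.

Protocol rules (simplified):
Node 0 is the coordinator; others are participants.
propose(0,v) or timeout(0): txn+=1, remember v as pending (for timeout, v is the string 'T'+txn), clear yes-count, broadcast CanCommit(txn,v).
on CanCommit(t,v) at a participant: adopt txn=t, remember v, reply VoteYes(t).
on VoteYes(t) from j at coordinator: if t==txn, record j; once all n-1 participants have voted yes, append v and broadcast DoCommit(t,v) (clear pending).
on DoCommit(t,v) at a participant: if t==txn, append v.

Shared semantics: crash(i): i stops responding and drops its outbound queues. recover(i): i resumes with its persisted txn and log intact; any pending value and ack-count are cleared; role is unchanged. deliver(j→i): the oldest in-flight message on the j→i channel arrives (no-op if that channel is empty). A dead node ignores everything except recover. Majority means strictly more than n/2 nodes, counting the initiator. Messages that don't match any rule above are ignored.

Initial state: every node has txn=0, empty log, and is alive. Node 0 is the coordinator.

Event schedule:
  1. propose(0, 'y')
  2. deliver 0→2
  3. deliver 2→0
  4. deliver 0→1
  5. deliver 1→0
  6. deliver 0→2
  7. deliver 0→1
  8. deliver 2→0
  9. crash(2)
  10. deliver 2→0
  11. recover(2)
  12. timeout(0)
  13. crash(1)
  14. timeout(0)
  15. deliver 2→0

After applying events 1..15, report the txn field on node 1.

[1] propose(0,'y') → N0(coor t1 [-])
[2] deliver 0→2 → N2(part t1 [-])
[3] deliver 2→0 → ∅
[4] deliver 0→1 → N1(part t1 [-])
[5] deliver 1→0 → N0(coor t1 [y])
[6] deliver 0→2 → N2(part t1 [y])
[7] deliver 0→1 → N1(part t1 [y])
[8] deliver 2→0 → ∅
[9] crash(2) → N2(✗part t1 [y])
[10] deliver 2→0 → ∅
[11] recover(2) → N2(part t1 [y])
[12] timeout(0) → N0(coor t2 [y])
[13] crash(1) → N1(✗part t1 [y])
[14] timeout(0) → N0(coor t3 [y])
[15] deliver 2→0 → ∅

1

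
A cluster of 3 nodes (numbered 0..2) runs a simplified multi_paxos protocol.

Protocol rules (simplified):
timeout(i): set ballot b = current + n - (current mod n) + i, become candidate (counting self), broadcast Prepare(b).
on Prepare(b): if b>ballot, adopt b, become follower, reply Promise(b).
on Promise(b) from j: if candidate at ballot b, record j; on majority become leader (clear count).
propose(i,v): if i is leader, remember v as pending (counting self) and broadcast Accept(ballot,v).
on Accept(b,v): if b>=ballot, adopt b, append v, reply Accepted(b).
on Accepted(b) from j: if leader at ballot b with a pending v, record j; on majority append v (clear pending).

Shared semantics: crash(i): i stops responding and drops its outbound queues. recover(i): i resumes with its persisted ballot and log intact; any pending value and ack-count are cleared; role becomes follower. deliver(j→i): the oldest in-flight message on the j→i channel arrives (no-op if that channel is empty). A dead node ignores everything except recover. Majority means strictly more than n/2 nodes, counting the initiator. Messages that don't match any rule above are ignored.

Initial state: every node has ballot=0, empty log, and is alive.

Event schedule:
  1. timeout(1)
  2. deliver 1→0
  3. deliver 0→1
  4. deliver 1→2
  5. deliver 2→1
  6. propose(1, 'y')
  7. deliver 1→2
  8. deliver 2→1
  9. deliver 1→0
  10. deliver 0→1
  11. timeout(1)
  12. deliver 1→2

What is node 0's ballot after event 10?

4

e1 timeout(1): 1[cand,b=4,-]
e2 deliver 1→0: 0[foll,b=4,-]
e3 deliver 0→1: 1[lead,b=4,-]
e4 deliver 1→2: 2[foll,b=4,-]
e5 deliver 2→1: ·
e6 propose(1,'y'): ·
e7 deliver 1→2: 2[foll,b=4,y]
e8 deliver 2→1: 1[lead,b=4,y]
e9 deliver 1→0: 0[foll,b=4,y]
e10 deliver 0→1: ·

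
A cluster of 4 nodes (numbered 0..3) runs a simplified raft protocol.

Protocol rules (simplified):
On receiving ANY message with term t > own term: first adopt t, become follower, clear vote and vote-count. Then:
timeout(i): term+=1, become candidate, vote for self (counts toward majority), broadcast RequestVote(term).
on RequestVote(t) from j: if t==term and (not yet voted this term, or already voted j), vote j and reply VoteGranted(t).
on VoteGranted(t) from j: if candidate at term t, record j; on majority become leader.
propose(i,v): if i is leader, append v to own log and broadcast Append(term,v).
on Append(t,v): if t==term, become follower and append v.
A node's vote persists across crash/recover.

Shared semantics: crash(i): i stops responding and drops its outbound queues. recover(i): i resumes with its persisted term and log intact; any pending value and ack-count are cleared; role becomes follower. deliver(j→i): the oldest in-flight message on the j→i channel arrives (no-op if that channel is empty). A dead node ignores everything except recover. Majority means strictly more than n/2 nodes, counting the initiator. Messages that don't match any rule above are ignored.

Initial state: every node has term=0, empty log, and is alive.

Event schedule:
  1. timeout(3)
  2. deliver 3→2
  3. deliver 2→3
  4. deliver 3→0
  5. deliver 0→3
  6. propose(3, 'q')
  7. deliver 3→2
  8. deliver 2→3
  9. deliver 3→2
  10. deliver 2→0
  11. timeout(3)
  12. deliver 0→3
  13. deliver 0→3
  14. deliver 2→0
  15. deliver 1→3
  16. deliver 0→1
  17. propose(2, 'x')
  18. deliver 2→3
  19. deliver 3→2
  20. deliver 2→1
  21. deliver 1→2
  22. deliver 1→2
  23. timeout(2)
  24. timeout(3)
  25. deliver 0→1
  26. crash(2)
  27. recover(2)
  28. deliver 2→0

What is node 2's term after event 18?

1

1. timeout(3):  <3:cand t1 ->
2. deliver 3→2:  <2:foll t1 ->
3. deliver 2→3:  nop
4. deliver 3→0:  <0:foll t1 ->
5. deliver 0→3:  <3:lead t1 ->
6. propose(3,'q'):  <3:lead t1 q>
7. deliver 3→2:  <2:foll t1 q>
8. deliver 2→3:  nop
9. deliver 3→2:  nop
10. deliver 2→0:  nop
11. timeout(3):  <3:cand t2 q>
12. deliver 0→3:  nop
13. deliver 0→3:  nop
14. deliver 2→0:  nop
15. deliver 1→3:  nop
16. deliver 0→1:  nop
17. propose(2,'x'):  nop
18. deliver 2→3:  nop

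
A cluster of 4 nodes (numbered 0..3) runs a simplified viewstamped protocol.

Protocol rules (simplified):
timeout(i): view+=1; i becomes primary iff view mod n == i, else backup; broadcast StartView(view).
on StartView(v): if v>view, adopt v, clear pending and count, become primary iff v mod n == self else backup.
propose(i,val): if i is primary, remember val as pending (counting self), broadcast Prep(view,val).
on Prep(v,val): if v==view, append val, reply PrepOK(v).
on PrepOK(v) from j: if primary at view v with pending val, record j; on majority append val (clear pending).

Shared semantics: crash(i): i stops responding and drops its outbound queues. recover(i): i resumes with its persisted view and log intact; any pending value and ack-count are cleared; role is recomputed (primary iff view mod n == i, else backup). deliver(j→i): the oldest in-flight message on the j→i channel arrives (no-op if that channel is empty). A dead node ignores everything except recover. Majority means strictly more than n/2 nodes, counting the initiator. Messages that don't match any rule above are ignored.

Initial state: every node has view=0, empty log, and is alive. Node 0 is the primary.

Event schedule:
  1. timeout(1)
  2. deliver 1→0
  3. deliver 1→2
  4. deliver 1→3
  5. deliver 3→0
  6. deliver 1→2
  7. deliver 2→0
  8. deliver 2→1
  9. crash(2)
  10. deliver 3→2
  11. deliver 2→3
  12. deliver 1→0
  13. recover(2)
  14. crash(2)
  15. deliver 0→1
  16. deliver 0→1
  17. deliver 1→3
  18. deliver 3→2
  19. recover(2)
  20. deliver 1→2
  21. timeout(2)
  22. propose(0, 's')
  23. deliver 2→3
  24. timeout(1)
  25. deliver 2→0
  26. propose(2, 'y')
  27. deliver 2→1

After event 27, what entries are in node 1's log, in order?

[1] timeout(1) → N1(prim v1 [-])
[2] deliver 1→0 → N0(back v1 [-])
[3] deliver 1→2 → N2(back v1 [-])
[4] deliver 1→3 → N3(back v1 [-])
[5] deliver 3→0 → ∅
[6] deliver 1→2 → ∅
[7] deliver 2→0 → ∅
[8] deliver 2→1 → ∅
[9] crash(2) → N2(✗back v1 [-])
[10] deliver 3→2 → ∅
[11] deliver 2→3 → ∅
[12] deliver 1→0 → ∅
[13] recover(2) → N2(back v1 [-])
[14] crash(2) → N2(✗back v1 [-])
[15] deliver 0→1 → ∅
[16] deliver 0→1 → ∅
[17] deliver 1→3 → ∅
[18] deliver 3→2 → ∅
[19] recover(2) → N2(back v1 [-])
[20] deliver 1→2 → ∅
[21] timeout(2) → N2(prim v2 [-])
[22] propose(0,'s') → ∅
[23] deliver 2→3 → N3(back v2 [-])
[24] timeout(1) → N1(back v2 [-])
[25] deliver 2→0 → N0(back v2 [-])
[26] propose(2,'y') → ∅
[27] deliver 2→1 → ∅

empty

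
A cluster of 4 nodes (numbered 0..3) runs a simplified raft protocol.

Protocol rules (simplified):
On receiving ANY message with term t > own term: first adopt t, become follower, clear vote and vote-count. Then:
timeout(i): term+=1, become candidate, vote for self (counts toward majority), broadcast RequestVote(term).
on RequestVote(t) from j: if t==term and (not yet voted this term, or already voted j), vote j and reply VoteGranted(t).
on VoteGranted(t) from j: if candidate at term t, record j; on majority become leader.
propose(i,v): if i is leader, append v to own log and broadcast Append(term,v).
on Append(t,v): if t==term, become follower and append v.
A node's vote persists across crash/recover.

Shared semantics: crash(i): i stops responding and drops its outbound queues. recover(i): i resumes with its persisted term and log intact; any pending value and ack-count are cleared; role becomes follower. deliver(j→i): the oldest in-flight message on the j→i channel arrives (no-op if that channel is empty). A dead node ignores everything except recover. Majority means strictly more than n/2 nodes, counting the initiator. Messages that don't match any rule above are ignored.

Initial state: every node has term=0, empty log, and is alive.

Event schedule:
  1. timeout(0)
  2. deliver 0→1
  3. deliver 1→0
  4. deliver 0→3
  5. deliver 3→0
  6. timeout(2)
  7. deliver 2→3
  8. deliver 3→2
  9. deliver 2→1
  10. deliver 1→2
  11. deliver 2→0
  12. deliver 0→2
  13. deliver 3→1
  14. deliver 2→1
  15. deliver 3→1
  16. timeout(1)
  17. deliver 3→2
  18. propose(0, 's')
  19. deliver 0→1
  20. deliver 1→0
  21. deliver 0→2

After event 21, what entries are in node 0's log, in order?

s

[1] timeout(0) → N0(cand t1 [-])
[2] deliver 0→1 → N1(foll t1 [-])
[3] deliver 1→0 → ∅
[4] deliver 0→3 → N3(foll t1 [-])
[5] deliver 3→0 → N0(lead t1 [-])
[6] timeout(2) → N2(cand t1 [-])
[7] deliver 2→3 → ∅
[8] deliver 3→2 → ∅
[9] deliver 2→1 → ∅
[10] deliver 1→2 → ∅
[11] deliver 2→0 → ∅
[12] deliver 0→2 → ∅
[13] deliver 3→1 → ∅
[14] deliver 2→1 → ∅
[15] deliver 3→1 → ∅
[16] timeout(1) → N1(cand t2 [-])
[17] deliver 3→2 → ∅
[18] propose(0,'s') → N0(lead t1 [s])
[19] deliver 0→1 → ∅
[20] deliver 1→0 → N0(foll t2 [s])
[21] deliver 0→2 → N2(foll t1 [s])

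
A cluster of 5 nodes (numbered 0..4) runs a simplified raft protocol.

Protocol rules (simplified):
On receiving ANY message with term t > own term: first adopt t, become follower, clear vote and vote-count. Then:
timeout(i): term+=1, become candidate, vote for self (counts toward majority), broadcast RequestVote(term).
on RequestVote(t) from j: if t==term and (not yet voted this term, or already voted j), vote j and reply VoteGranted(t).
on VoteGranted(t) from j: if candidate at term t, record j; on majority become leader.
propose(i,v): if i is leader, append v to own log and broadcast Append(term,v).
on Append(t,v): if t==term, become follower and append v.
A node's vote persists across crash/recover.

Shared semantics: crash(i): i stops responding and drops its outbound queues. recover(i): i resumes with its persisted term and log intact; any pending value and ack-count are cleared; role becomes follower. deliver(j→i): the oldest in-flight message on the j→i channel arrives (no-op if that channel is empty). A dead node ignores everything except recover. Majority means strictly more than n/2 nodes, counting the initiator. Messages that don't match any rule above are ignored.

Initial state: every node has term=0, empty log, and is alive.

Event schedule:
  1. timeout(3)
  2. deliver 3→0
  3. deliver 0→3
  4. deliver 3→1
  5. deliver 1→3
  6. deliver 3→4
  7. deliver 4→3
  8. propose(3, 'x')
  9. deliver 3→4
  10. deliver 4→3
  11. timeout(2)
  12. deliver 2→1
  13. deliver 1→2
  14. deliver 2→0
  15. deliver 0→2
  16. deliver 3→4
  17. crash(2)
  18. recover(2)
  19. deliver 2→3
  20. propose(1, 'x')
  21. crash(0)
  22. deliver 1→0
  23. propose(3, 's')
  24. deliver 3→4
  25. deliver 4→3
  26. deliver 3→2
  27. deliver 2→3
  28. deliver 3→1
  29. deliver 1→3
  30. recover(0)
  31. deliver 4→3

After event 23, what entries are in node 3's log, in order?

1. timeout(3):  <3:cand t1 ->
2. deliver 3→0:  <0:foll t1 ->
3. deliver 0→3:  nop
4. deliver 3→1:  <1:foll t1 ->
5. deliver 1→3:  <3:lead t1 ->
6. deliver 3→4:  <4:foll t1 ->
7. deliver 4→3:  nop
8. propose(3,'x'):  <3:lead t1 x>
9. deliver 3→4:  <4:foll t1 x>
10. deliver 4→3:  nop
11. timeout(2):  <2:cand t1 ->
12. deliver 2→1:  nop
13. deliver 1→2:  nop
14. deliver 2→0:  nop
15. deliver 0→2:  nop
16. deliver 3→4:  nop
17. crash(2):  <2:✗cand t1 ->
18. recover(2):  <2:foll t1 ->
19. deliver 2→3:  nop
20. propose(1,'x'):  nop
21. crash(0):  <0:✗foll t1 ->
22. deliver 1→0:  nop
23. propose(3,'s'):  <3:lead t1 x,s>

x,s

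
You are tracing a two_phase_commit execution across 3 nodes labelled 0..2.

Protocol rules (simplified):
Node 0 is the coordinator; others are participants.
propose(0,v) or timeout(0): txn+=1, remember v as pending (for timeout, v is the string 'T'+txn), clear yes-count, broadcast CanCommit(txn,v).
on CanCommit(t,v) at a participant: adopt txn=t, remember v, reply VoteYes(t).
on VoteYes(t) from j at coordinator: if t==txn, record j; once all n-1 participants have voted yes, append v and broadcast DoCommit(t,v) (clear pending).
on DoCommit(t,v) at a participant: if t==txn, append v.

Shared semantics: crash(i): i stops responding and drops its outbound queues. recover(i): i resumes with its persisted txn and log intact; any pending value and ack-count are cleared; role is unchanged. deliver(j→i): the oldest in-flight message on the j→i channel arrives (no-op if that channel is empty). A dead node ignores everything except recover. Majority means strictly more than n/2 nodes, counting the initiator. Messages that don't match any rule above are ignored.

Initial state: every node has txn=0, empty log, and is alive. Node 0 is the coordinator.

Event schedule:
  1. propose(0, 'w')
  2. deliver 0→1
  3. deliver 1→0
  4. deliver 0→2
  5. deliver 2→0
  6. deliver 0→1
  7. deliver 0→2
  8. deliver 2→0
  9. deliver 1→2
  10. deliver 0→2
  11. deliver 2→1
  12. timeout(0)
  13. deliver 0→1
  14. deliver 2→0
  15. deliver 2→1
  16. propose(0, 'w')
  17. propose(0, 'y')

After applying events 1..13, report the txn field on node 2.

1. propose(0,'w'):  <0:coor t1 ->
2. deliver 0→1:  <1:part t1 ->
3. deliver 1→0:  nop
4. deliver 0→2:  <2:part t1 ->
5. deliver 2→0:  <0:coor t1 w>
6. deliver 0→1:  <1:part t1 w>
7. deliver 0→2:  <2:part t1 w>
8. deliver 2→0:  nop
9. deliver 1→2:  nop
10. deliver 0→2:  nop
11. deliver 2→1:  nop
12. timeout(0):  <0:coor t2 w>
13. deliver 0→1:  <1:part t2 w>

1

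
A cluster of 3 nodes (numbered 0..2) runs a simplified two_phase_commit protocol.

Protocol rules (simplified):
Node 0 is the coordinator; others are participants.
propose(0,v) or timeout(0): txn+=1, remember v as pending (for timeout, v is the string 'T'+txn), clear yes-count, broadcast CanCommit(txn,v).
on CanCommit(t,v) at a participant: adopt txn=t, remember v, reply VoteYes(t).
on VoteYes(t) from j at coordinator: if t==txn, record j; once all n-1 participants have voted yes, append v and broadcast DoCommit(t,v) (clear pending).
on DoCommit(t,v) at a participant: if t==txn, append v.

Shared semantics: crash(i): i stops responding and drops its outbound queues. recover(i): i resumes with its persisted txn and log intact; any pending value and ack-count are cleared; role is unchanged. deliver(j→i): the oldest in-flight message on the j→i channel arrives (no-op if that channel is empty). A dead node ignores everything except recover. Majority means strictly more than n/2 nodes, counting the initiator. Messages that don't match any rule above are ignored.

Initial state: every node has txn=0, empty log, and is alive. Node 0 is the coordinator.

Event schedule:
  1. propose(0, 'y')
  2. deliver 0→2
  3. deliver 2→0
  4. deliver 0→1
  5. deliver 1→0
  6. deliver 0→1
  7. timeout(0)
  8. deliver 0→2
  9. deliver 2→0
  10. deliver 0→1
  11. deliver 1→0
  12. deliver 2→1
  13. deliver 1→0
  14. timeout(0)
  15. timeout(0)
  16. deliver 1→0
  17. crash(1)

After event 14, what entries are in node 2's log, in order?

y

step 1 propose(0,'y'): 0={coor,t=1,log=-}
step 2 deliver 0→2: 2={part,t=1,log=-}
step 3 deliver 2→0: —
step 4 deliver 0→1: 1={part,t=1,log=-}
step 5 deliver 1→0: 0={coor,t=1,log=y}
step 6 deliver 0→1: 1={part,t=1,log=y}
step 7 timeout(0): 0={coor,t=2,log=y}
step 8 deliver 0→2: 2={part,t=1,log=y}
step 9 deliver 2→0: —
step 10 deliver 0→1: 1={part,t=2,log=y}
step 11 deliver 1→0: —
step 12 deliver 2→1: —
step 13 deliver 1→0: —
step 14 timeout(0): 0={coor,t=3,log=y}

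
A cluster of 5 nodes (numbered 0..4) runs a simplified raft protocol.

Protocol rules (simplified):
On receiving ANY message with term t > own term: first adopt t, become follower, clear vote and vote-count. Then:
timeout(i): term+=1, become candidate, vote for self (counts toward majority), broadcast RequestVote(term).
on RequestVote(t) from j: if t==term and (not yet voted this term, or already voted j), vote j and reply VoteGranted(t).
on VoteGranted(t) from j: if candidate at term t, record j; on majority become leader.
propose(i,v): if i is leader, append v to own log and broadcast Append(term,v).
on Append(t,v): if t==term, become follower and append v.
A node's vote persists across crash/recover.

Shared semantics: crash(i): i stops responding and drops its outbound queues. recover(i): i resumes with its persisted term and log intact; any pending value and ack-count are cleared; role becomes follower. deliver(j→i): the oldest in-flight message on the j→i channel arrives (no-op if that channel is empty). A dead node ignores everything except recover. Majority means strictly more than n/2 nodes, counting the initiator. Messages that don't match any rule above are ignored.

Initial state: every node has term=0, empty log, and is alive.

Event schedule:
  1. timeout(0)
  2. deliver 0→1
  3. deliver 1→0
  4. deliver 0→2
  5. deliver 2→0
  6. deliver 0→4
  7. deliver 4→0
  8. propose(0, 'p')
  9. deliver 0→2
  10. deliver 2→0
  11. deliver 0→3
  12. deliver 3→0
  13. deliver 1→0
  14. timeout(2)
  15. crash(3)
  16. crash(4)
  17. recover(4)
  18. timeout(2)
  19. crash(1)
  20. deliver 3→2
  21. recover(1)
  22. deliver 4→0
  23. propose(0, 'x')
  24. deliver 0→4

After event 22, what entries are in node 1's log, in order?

empty

after 1 — timeout(0): n0:cand/t1/[-]
after 2 — deliver 0→1: n1:foll/t1/[-]
after 3 — deliver 1→0: ·
after 4 — deliver 0→2: n2:foll/t1/[-]
after 5 — deliver 2→0: n0:lead/t1/[-]
after 6 — deliver 0→4: n4:foll/t1/[-]
after 7 — deliver 4→0: ·
after 8 — propose(0,'p'): n0:lead/t1/[p]
after 9 — deliver 0→2: n2:foll/t1/[p]
after 10 — deliver 2→0: ·
after 11 — deliver 0→3: n3:foll/t1/[-]
after 12 — deliver 3→0: ·
after 13 — deliver 1→0: ·
after 14 — timeout(2): n2:cand/t2/[p]
after 15 — crash(3): n3:✗foll/t1/[-]
after 16 — crash(4): n4:✗foll/t1/[-]
after 17 — recover(4): n4:foll/t1/[-]
after 18 — timeout(2): n2:cand/t3/[p]
after 19 — crash(1): n1:✗foll/t1/[-]
after 20 — deliver 3→2: ·
after 21 — recover(1): n1:foll/t1/[-]
after 22 — deliver 4→0: ·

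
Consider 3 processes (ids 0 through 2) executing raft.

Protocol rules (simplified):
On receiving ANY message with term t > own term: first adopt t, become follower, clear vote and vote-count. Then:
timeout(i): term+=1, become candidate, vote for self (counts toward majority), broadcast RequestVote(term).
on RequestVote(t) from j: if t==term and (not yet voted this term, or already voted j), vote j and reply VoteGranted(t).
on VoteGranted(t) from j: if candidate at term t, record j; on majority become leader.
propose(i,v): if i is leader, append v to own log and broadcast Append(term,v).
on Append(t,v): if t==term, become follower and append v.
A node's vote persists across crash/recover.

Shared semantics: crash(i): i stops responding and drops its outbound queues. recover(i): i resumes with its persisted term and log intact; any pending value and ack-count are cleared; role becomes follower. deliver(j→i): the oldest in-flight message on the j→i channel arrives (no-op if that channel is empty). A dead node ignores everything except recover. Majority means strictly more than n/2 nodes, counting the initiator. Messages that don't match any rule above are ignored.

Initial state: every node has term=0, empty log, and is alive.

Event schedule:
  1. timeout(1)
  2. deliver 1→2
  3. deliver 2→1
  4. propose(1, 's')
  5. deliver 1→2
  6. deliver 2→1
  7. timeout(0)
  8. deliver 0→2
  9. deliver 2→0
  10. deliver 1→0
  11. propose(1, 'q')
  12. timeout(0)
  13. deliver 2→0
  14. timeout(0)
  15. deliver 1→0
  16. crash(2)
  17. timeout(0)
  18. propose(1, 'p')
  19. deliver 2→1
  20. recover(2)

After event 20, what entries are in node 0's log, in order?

1. timeout(1):  <1:cand t1 ->
2. deliver 1→2:  <2:foll t1 ->
3. deliver 2→1:  <1:lead t1 ->
4. propose(1,'s'):  <1:lead t1 s>
5. deliver 1→2:  <2:foll t1 s>
6. deliver 2→1:  nop
7. timeout(0):  <0:cand t1 ->
8. deliver 0→2:  nop
9. deliver 2→0:  nop
10. deliver 1→0:  nop
11. propose(1,'q'):  <1:lead t1 s,q>
12. timeout(0):  <0:cand t2 ->
13. deliver 2→0:  nop
14. timeout(0):  <0:cand t3 ->
15. deliver 1→0:  nop
16. crash(2):  <2:✗foll t1 s>
17. timeout(0):  <0:cand t4 ->
18. propose(1,'p'):  <1:lead t1 s,q,p>
19. deliver 2→1:  nop
20. recover(2):  <2:foll t1 s>

empty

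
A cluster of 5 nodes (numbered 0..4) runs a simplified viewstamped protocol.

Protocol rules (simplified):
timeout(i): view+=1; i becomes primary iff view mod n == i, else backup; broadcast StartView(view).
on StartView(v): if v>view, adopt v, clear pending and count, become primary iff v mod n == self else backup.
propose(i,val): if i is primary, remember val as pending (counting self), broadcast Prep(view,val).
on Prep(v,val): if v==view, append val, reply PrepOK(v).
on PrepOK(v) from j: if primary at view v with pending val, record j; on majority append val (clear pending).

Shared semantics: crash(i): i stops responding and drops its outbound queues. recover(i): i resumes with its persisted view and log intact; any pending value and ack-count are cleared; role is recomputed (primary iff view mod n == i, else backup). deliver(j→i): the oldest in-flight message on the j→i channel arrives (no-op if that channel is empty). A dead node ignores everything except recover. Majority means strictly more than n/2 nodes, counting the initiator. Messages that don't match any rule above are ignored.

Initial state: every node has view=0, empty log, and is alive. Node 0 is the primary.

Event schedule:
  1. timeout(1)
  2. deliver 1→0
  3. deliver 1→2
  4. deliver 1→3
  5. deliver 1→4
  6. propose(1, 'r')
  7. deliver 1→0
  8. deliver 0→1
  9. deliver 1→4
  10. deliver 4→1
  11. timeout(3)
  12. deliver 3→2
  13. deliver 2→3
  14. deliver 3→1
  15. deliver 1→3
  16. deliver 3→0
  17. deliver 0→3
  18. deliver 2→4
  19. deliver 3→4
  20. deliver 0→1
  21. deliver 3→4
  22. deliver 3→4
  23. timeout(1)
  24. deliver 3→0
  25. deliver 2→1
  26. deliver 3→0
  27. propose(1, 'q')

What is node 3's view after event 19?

2

1. timeout(1):  <1:prim v1 ->
2. deliver 1→0:  <0:back v1 ->
3. deliver 1→2:  <2:back v1 ->
4. deliver 1→3:  <3:back v1 ->
5. deliver 1→4:  <4:back v1 ->
6. propose(1,'r'):  nop
7. deliver 1→0:  <0:back v1 r>
8. deliver 0→1:  nop
9. deliver 1→4:  <4:back v1 r>
10. deliver 4→1:  <1:prim v1 r>
11. timeout(3):  <3:back v2 ->
12. deliver 3→2:  <2:prim v2 ->
13. deliver 2→3:  nop
14. deliver 3→1:  <1:back v2 r>
15. deliver 1→3:  nop
16. deliver 3→0:  <0:back v2 r>
17. deliver 0→3:  nop
18. deliver 2→4:  nop
19. deliver 3→4:  <4:back v2 r>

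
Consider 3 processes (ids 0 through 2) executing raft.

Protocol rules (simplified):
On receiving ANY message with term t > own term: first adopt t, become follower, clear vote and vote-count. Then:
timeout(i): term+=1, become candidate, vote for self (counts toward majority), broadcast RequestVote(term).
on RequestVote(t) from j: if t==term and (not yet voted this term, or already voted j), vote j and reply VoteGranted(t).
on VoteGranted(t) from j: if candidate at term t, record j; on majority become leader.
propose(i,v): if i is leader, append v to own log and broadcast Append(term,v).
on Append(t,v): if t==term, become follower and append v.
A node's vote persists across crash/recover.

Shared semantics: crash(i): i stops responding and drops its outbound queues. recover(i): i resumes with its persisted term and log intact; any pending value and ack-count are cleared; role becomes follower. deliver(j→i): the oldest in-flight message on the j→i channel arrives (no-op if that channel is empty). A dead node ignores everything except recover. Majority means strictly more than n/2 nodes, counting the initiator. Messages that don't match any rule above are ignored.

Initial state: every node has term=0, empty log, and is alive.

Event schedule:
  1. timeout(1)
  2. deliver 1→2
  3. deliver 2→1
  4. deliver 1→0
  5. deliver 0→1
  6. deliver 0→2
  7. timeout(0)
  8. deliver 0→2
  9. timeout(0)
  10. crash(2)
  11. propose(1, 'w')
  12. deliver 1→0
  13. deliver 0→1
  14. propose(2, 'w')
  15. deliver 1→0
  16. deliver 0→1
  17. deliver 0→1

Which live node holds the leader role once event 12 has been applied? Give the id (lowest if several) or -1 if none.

1

after 1 — timeout(1): n1:cand/t1/[-]
after 2 — deliver 1→2: n2:foll/t1/[-]
after 3 — deliver 2→1: n1:lead/t1/[-]
after 4 — deliver 1→0: n0:foll/t1/[-]
after 5 — deliver 0→1: ·
after 6 — deliver 0→2: ·
after 7 — timeout(0): n0:cand/t2/[-]
after 8 — deliver 0→2: n2:foll/t2/[-]
after 9 — timeout(0): n0:cand/t3/[-]
after 10 — crash(2): n2:✗foll/t2/[-]
after 11 — propose(1,'w'): n1:lead/t1/[w]
after 12 — deliver 1→0: ·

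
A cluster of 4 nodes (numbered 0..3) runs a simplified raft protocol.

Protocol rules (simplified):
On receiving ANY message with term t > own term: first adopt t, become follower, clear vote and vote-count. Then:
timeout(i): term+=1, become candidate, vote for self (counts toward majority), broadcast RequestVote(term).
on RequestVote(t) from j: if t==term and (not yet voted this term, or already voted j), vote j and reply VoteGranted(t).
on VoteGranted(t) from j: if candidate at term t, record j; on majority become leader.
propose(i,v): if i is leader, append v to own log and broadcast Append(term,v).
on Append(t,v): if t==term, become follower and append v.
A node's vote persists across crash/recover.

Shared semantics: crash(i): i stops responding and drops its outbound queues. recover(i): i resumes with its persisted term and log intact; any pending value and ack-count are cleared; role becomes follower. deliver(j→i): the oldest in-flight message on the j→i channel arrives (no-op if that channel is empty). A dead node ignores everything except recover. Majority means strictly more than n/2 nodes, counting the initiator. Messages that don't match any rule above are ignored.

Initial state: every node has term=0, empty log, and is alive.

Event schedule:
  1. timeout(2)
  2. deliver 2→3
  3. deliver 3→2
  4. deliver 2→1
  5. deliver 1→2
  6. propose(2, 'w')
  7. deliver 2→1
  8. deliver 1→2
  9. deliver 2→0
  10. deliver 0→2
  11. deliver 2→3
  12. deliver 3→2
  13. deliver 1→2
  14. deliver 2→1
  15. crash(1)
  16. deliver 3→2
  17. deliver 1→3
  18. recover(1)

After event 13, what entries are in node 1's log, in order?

w

1. timeout(2):  <2:cand t1 ->
2. deliver 2→3:  <3:foll t1 ->
3. deliver 3→2:  nop
4. deliver 2→1:  <1:foll t1 ->
5. deliver 1→2:  <2:lead t1 ->
6. propose(2,'w'):  <2:lead t1 w>
7. deliver 2→1:  <1:foll t1 w>
8. deliver 1→2:  nop
9. deliver 2→0:  <0:foll t1 ->
10. deliver 0→2:  nop
11. deliver 2→3:  <3:foll t1 w>
12. deliver 3→2:  nop
13. deliver 1→2:  nop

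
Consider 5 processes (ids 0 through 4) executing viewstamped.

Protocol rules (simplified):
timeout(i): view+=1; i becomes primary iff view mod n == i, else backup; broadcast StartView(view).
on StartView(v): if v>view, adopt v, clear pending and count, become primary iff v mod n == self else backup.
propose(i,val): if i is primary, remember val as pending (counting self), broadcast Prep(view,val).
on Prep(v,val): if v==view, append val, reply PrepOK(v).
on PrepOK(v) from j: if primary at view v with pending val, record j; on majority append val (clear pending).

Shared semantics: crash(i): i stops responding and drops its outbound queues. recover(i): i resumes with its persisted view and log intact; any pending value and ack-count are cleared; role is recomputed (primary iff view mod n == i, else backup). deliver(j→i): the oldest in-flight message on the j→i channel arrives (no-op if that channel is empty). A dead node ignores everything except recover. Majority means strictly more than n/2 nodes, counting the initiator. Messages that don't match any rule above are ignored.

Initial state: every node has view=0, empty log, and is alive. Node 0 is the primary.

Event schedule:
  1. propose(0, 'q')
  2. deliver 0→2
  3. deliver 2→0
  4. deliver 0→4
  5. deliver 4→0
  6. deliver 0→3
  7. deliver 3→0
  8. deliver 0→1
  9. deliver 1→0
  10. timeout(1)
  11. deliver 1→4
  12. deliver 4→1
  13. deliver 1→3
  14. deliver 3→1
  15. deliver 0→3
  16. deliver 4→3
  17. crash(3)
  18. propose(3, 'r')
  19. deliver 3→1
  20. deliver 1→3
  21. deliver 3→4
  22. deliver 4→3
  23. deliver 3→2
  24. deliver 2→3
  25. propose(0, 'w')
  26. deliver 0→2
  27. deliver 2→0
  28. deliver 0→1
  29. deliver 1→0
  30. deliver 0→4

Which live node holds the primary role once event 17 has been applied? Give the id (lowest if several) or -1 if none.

e1 propose(0,'q'): ·
e2 deliver 0→2: 2[back,v=0,q]
e3 deliver 2→0: ·
e4 deliver 0→4: 4[back,v=0,q]
e5 deliver 4→0: 0[prim,v=0,q]
e6 deliver 0→3: 3[back,v=0,q]
e7 deliver 3→0: ·
e8 deliver 0→1: 1[back,v=0,q]
e9 deliver 1→0: ·
e10 timeout(1): 1[prim,v=1,q]
e11 deliver 1→4: 4[back,v=1,q]
e12 deliver 4→1: ·
e13 deliver 1→3: 3[back,v=1,q]
e14 deliver 3→1: ·
e15 deliver 0→3: ·
e16 deliver 4→3: ·
e17 crash(3): 3[✗back,v=1,q]

0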